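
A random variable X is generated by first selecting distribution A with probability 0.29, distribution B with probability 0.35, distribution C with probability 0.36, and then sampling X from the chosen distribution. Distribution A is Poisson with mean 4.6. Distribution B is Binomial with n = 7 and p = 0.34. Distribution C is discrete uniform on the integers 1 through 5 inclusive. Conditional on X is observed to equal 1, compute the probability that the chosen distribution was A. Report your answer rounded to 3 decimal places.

0.087

Likelihoods P(X=1 | ·): A: 0.0462384; B: 0.196716; C: 0.2.
Posterior ∝ prior × likelihood. Numerator for A: 0.29·0.0462384 = 0.0134091.
Normalizing constant: 0.29·0.0462384 + 0.35·0.196716 + 0.36·0.2 = 0.15426.
P(A | observation) = 0.0134091 / 0.15426 = 0.0869257.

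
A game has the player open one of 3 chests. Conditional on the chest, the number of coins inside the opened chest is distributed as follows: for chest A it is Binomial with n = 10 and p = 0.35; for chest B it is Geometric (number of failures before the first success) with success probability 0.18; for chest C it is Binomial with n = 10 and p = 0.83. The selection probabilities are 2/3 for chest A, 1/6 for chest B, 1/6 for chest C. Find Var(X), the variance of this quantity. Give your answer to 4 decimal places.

Per component, A: μ=3.5, E[X²]=14.525; B: μ=4.55556, E[X²]=46.0617; C: μ=8.3, E[X²]=70.301.
E[X] = 0.666667·3.5 + 0.166667·4.55556 + 0.166667·8.3 = 4.47593.
E[X²] = 0.666667·14.525 + 0.166667·46.0617 + 0.166667·70.301 = 29.0771.
Var(X) = E[X²] − (E[X])² = 29.0771 − 20.0339 = 9.04321.

9.0432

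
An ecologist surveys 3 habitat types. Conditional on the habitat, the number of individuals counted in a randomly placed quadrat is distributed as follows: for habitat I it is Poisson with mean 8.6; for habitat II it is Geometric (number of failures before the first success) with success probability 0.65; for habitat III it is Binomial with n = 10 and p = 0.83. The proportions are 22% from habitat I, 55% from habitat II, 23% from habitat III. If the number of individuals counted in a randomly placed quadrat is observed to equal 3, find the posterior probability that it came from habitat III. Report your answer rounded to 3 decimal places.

Likelihoods P(X=3 | ·): I: 0.0195169; II: 0.0278687; III: 0.000281552.
Posterior ∝ prior × likelihood. Numerator for III: 0.23·0.000281552 = 6.47569e-05.
Normalizing constant: 0.22·0.0195169 + 0.55·0.0278687 + 0.23·0.000281552 = 0.0196863.
P(III | observation) = 6.47569e-05 / 0.0196863 = 0.00328944.

0.003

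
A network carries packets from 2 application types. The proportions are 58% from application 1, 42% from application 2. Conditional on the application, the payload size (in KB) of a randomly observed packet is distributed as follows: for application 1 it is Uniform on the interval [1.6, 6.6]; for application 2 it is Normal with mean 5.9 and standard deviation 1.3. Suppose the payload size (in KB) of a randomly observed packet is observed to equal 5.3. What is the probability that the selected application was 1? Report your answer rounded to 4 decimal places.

Likelihoods f(5.3 | ·): 1: 0.2; 2: 0.275874.
Posterior ∝ prior × likelihood. Numerator for 1: 0.58·0.2 = 0.116.
Normalizing constant: 0.58·0.2 + 0.42·0.275874 = 0.231867.
P(1 | observation) = 0.116 / 0.231867 = 0.500287.

0.5003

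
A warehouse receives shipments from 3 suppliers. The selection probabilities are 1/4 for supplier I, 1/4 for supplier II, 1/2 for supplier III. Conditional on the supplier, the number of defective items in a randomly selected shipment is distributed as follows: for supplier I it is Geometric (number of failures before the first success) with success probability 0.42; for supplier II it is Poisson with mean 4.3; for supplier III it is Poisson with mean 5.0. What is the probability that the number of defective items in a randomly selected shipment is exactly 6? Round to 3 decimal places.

0.107

Conditional on each supplier, P(X = 6): I: 0.0159889; II: 0.119127; III: 0.146223.
By total probability, P(X = 6) = 0.25·0.0159889 + 0.25·0.119127 + 0.5·0.146223 = 0.10689.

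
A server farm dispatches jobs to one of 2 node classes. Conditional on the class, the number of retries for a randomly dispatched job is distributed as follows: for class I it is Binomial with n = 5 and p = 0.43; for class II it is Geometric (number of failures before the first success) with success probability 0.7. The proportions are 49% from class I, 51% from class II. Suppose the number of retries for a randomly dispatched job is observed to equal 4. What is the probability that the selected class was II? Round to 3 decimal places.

Likelihoods P(X=4 | ·): I: 0.0974358; II: 0.00567.
Posterior ∝ prior × likelihood. Numerator for II: 0.51·0.00567 = 0.0028917.
Normalizing constant: 0.49·0.0974358 + 0.51·0.00567 = 0.0506353.
P(II | observation) = 0.0028917 / 0.0506353 = 0.0571084.

0.057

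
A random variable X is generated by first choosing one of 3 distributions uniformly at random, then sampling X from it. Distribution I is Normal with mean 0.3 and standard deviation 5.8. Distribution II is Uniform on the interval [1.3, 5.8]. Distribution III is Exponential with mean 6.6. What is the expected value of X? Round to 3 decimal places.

3.483

Component means — I: 0.3; II: 3.55; III: 6.6.
E[X] = 0.333333·0.3 + 0.333333·3.55 + 0.333333·6.6 = 3.48333.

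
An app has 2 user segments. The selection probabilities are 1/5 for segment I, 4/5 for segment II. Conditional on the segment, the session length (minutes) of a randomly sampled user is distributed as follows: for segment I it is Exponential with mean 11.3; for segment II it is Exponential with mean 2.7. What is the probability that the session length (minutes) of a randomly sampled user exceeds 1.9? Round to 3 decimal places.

Conditional on each segment, P(X > 1.9): I: 0.845234; II: 0.49475.
By total probability, P(X > 1.9) = 0.2·0.845234 + 0.8·0.49475 = 0.564846.

0.565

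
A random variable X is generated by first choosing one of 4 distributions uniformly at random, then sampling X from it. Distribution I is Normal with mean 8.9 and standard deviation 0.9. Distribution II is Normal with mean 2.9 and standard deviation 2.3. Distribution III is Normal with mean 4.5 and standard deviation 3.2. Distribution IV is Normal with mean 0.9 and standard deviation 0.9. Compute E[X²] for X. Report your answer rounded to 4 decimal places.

31.4575

For each component E[X²] = Var + (mean)², giving I: 80.02; II: 13.7; III: 30.49; IV: 1.62.
Overall E[X²] = 0.25·80.02 + 0.25·13.7 + 0.25·30.49 + 0.25·1.62 = 31.4575.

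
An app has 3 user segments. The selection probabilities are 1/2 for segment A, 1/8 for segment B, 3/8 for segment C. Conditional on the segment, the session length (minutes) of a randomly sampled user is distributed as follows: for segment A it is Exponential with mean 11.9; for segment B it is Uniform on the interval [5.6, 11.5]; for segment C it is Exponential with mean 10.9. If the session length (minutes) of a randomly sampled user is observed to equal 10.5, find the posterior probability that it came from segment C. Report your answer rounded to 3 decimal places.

Likelihoods f(10.5 | ·): A: 0.0347738; B: 0.169492; C: 0.035012.
Posterior ∝ prior × likelihood. Numerator for C: 0.375·0.035012 = 0.0131295.
Normalizing constant: 0.5·0.0347738 + 0.125·0.169492 + 0.375·0.035012 = 0.0517028.
P(C | observation) = 0.0131295 / 0.0517028 = 0.253941.

0.254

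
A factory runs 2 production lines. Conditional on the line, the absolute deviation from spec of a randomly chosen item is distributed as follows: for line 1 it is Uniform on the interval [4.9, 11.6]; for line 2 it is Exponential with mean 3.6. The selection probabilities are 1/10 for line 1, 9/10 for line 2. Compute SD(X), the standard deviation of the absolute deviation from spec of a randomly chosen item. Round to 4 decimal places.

3.7395

Per component, 1: μ=8.25, E[X²]=71.8033; 2: μ=3.6, E[X²]=25.92.
E[X] = 0.1·8.25 + 0.9·3.6 = 4.065.
E[X²] = 0.1·71.8033 + 0.9·25.92 = 30.5083.
Var(X) = E[X²] − (E[X])² = 30.5083 − 16.5242 = 13.9841.
SD(X) = √13.9841 = 3.73953.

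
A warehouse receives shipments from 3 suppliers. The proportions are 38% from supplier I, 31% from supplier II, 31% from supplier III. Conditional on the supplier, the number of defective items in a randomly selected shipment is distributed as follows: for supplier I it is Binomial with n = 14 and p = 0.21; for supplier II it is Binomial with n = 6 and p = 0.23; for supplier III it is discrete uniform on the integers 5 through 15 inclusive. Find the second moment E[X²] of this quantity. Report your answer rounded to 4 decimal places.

For each component E[X²] = Var + (mean)², giving I: 10.9662; II: 2.967; III: 110.
Overall E[X²] = 0.38·10.9662 + 0.31·2.967 + 0.31·110 = 39.1869.

39.1869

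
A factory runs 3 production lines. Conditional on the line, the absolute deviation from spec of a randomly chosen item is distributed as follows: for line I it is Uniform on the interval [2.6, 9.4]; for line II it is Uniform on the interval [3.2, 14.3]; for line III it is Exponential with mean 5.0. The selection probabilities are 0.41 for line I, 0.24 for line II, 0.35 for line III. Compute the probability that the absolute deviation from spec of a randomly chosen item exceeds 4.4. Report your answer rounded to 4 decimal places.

0.6607

Conditional on each line, P(X > 4.4): I: 0.735294; II: 0.891892; III: 0.414783.
By total probability, P(X > 4.4) = 0.41·0.735294 + 0.24·0.891892 + 0.35·0.414783 = 0.660699.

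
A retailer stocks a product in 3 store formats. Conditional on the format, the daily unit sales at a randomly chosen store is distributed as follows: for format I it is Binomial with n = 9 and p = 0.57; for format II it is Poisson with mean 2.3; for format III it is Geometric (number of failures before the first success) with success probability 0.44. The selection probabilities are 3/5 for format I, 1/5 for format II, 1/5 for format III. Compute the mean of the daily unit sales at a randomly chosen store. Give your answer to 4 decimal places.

3.7925

Component means — I: 5.13; II: 2.3; III: 1.27273.
E[X] = 0.6·5.13 + 0.2·2.3 + 0.2·1.27273 = 3.79255.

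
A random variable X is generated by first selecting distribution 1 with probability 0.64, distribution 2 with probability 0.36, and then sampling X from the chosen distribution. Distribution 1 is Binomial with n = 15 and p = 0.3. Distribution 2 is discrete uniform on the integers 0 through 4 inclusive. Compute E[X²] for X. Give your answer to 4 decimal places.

17.1360

For each component E[X²] = Var + (mean)², giving 1: 23.4; 2: 6.
Overall E[X²] = 0.64·23.4 + 0.36·6 = 17.136.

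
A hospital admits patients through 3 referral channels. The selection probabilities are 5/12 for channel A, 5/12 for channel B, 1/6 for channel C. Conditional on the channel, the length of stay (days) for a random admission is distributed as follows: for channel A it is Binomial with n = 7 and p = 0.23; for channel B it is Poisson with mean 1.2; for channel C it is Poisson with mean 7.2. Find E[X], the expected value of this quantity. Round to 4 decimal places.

Component means — A: 1.61; B: 1.2; C: 7.2.
E[X] = 0.416667·1.61 + 0.416667·1.2 + 0.166667·7.2 = 2.37083.

2.3708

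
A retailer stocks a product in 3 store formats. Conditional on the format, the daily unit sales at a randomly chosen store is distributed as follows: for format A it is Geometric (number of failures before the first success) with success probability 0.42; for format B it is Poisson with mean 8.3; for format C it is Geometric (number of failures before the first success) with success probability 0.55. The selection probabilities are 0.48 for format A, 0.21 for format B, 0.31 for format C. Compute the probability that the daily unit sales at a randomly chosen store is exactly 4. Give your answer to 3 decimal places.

0.040

Conditional on each format, P(X = 4): A: 0.0475293; B: 0.0491425; C: 0.0225534.
By total probability, P(X = 4) = 0.48·0.0475293 + 0.21·0.0491425 + 0.31·0.0225534 = 0.0401255.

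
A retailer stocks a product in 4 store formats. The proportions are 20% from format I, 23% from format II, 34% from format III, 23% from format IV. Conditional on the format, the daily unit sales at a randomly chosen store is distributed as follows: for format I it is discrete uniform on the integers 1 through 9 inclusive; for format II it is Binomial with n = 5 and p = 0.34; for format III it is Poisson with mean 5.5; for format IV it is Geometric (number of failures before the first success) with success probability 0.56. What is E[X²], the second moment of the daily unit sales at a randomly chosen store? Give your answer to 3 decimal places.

For each component E[X²] = Var + (mean)², giving I: 31.6667; II: 4.012; III: 35.75; IV: 2.02041.
Overall E[X²] = 0.2·31.6667 + 0.23·4.012 + 0.34·35.75 + 0.23·2.02041 = 19.8758.

19.876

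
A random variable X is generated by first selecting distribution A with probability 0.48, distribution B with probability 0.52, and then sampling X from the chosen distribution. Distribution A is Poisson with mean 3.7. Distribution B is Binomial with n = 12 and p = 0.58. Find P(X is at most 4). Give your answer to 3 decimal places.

0.369

Conditional on each component, P(X ≤ 4): A: 0.687219; B: 0.0760168.
By total probability, P(X ≤ 4) = 0.48·0.687219 + 0.52·0.0760168 = 0.369394.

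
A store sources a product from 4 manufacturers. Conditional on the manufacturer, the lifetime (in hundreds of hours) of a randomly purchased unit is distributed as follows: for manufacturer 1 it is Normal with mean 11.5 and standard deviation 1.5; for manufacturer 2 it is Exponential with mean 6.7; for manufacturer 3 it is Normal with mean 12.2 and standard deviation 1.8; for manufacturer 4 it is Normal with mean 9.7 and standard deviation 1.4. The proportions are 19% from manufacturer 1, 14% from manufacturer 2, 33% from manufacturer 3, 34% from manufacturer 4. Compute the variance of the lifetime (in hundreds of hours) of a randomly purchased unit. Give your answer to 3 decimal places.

Per component, 1: μ=11.5, E[X²]=134.5; 2: μ=6.7, E[X²]=89.78; 3: μ=12.2, E[X²]=152.08; 4: μ=9.7, E[X²]=96.05.
E[X] = 0.19·11.5 + 0.14·6.7 + 0.33·12.2 + 0.34·9.7 = 10.447.
E[X²] = 0.19·134.5 + 0.14·89.78 + 0.33·152.08 + 0.34·96.05 = 120.968.
Var(X) = E[X²] − (E[X])² = 120.968 − 109.14 = 11.8278.

11.828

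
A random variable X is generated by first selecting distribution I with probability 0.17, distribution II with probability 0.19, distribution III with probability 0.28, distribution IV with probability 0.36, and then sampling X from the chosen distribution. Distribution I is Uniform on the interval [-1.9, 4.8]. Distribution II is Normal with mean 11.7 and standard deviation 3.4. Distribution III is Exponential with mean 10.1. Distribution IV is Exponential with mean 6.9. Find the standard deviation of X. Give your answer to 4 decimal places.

Per component, I: μ=1.45, E[X²]=5.84333; II: μ=11.7, E[X²]=148.45; III: μ=10.1, E[X²]=204.02; IV: μ=6.9, E[X²]=95.22.
E[X] = 0.17·1.45 + 0.19·11.7 + 0.28·10.1 + 0.36·6.9 = 7.7815.
E[X²] = 0.17·5.84333 + 0.19·148.45 + 0.28·204.02 + 0.36·95.22 = 120.604.
Var(X) = E[X²] − (E[X])² = 120.604 − 60.5517 = 60.0519.
SD(X) = √60.0519 = 7.74932.

7.7493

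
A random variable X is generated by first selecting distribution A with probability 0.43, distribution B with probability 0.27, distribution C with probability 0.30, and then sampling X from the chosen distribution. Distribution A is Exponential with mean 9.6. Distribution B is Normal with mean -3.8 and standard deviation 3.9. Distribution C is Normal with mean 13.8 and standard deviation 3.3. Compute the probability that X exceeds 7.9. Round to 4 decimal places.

Conditional on each component, P(X > 7.9): A: 0.439149; B: 0.0013499; C: 0.963102.
By total probability, P(X > 7.9) = 0.43·0.439149 + 0.27·0.0013499 + 0.3·0.963102 = 0.478129.

0.4781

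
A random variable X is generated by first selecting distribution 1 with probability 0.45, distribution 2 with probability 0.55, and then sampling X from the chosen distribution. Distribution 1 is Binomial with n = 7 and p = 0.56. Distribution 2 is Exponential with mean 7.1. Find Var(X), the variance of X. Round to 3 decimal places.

31.004

Per component, 1: μ=3.92, E[X²]=17.0912; 2: μ=7.1, E[X²]=100.82.
E[X] = 0.45·3.92 + 0.55·7.1 = 5.669.
E[X²] = 0.45·17.0912 + 0.55·100.82 = 63.142.
Var(X) = E[X²] − (E[X])² = 63.142 − 32.1376 = 31.0045.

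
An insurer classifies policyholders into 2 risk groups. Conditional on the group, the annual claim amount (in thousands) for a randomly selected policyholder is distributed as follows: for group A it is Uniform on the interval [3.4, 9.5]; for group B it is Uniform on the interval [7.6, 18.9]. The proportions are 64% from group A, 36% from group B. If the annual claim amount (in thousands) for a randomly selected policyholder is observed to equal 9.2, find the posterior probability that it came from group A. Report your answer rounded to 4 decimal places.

0.7671

Likelihoods f(9.2 | ·): A: 0.163934; B: 0.0884956.
Posterior ∝ prior × likelihood. Numerator for A: 0.64·0.163934 = 0.104918.
Normalizing constant: 0.64·0.163934 + 0.36·0.0884956 = 0.136776.
P(A | observation) = 0.104918 / 0.136776 = 0.767077.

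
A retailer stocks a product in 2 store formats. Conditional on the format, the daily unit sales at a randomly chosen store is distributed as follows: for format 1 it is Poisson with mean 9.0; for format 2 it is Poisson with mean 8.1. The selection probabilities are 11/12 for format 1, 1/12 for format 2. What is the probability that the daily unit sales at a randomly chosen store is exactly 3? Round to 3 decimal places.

Conditional on each format, P(X = 3): 1: 0.0149943; 2: 0.0268855.
By total probability, P(X = 3) = 0.916667·0.0149943 + 0.0833333·0.0268855 = 0.0159852.

0.016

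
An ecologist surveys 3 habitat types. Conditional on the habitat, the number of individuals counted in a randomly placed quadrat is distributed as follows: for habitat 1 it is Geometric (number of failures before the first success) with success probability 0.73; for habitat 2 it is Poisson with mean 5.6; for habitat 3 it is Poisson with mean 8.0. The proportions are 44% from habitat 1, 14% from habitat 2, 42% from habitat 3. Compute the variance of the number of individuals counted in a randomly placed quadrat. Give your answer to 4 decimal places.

17.1495

Per component, 1: μ=0.369863, E[X²]=0.64346; 2: μ=5.6, E[X²]=36.96; 3: μ=8, E[X²]=72.
E[X] = 0.44·0.369863 + 0.14·5.6 + 0.42·8 = 4.30674.
E[X²] = 0.44·0.64346 + 0.14·36.96 + 0.42·72 = 35.6975.
Var(X) = E[X²] − (E[X])² = 35.6975 − 18.548 = 17.1495.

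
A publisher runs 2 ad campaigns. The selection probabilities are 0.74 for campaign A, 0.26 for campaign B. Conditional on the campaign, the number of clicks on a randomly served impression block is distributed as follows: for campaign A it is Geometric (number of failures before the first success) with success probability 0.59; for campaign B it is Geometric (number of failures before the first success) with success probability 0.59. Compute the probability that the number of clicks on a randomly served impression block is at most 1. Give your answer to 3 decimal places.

0.832

Conditional on each campaign, P(X ≤ 1): A: 0.8319; B: 0.8319.
By total probability, P(X ≤ 1) = 0.74·0.8319 + 0.26·0.8319 = 0.8319.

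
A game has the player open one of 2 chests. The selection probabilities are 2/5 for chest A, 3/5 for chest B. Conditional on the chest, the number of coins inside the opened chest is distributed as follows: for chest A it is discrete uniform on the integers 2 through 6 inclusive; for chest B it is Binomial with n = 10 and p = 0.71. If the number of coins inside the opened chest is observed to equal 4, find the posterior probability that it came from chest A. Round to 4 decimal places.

0.8077

Likelihoods P(X=4 | ·): A: 0.2; B: 0.0317425.
Posterior ∝ prior × likelihood. Numerator for A: 0.4·0.2 = 0.08.
Normalizing constant: 0.4·0.2 + 0.6·0.0317425 = 0.0990455.
P(A | observation) = 0.08 / 0.0990455 = 0.80771.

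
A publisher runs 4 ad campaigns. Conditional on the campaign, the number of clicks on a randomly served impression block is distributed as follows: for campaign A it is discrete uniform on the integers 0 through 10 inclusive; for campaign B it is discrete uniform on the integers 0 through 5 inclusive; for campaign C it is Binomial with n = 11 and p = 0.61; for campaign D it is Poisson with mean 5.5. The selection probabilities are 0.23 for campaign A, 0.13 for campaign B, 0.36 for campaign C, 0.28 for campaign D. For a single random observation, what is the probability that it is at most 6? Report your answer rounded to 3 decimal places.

Conditional on each campaign, P(X ≤ 6): A: 0.636364; B: 1; C: 0.439655; D: 0.686036.
By total probability, P(X ≤ 6) = 0.23·0.636364 + 0.13·1 + 0.36·0.439655 + 0.28·0.686036 = 0.626729.

0.627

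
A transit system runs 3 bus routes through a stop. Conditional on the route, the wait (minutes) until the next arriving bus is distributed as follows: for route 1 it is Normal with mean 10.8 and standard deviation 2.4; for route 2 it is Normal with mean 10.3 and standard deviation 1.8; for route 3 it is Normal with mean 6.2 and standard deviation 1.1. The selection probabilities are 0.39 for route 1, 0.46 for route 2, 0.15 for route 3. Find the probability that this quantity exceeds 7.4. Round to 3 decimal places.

Conditional on each route, P(X > 7.4): 1: 0.92171; 2: 0.946422; 3: 0.137656.
By total probability, P(X > 7.4) = 0.39·0.92171 + 0.46·0.946422 + 0.15·0.137656 = 0.81547.

0.815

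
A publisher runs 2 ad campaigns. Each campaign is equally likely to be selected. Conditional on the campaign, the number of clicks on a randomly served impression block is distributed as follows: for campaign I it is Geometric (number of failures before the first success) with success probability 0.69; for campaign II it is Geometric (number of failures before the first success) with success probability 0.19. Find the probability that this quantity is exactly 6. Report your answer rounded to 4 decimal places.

0.0271

Conditional on each campaign, P(X = 6): I: 0.000612378; II: 0.0536616.
By total probability, P(X = 6) = 0.5·0.000612378 + 0.5·0.0536616 = 0.027137.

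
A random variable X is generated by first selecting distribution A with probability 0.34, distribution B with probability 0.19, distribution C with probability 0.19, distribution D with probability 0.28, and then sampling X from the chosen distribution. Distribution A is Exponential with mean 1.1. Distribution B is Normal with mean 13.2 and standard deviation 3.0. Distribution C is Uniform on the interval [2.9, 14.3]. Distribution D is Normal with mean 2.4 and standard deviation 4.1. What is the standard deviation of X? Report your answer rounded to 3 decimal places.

Per component, A: μ=1.1, E[X²]=2.42; B: μ=13.2, E[X²]=183.24; C: μ=8.6, E[X²]=84.79; D: μ=2.4, E[X²]=22.57.
E[X] = 0.34·1.1 + 0.19·13.2 + 0.19·8.6 + 0.28·2.4 = 5.188.
E[X²] = 0.34·2.42 + 0.19·183.24 + 0.19·84.79 + 0.28·22.57 = 58.0681.
Var(X) = E[X²] − (E[X])² = 58.0681 − 26.9153 = 31.1528.
SD(X) = √31.1528 = 5.58147.

5.581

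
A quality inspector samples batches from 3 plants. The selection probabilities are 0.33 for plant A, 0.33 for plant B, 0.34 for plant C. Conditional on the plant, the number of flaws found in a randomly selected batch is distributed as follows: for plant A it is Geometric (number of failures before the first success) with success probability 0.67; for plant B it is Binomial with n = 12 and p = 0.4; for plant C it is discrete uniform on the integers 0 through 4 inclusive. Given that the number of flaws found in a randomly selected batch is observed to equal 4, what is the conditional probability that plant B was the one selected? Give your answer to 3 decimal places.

0.499

Likelihoods P(X=4 | ·): A: 0.00794567; B: 0.212841; C: 0.2.
Posterior ∝ prior × likelihood. Numerator for B: 0.33·0.212841 = 0.0702375.
Normalizing constant: 0.33·0.00794567 + 0.33·0.212841 + 0.34·0.2 = 0.14086.
P(B | observation) = 0.0702375 / 0.14086 = 0.498635.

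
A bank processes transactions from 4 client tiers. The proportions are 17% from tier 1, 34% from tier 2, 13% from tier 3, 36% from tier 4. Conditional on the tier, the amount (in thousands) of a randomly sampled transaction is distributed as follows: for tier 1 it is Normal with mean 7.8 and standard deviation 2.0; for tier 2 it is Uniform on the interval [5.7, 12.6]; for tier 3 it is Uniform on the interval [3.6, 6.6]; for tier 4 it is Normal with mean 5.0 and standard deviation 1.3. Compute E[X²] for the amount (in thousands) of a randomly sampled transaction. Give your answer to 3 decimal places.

For each component E[X²] = Var + (mean)², giving 1: 64.84; 2: 87.69; 3: 26.76; 4: 26.69.
Overall E[X²] = 0.17·64.84 + 0.34·87.69 + 0.13·26.76 + 0.36·26.69 = 53.9246.

53.925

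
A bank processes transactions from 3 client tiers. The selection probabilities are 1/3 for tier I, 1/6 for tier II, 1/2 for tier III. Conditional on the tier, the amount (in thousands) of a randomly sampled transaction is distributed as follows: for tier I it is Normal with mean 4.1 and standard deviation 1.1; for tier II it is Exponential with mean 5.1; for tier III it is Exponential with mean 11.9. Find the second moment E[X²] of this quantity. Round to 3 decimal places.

For each component E[X²] = Var + (mean)², giving I: 18.02; II: 52.02; III: 283.22.
Overall E[X²] = 0.333333·18.02 + 0.166667·52.02 + 0.5·283.22 = 156.287.

156.287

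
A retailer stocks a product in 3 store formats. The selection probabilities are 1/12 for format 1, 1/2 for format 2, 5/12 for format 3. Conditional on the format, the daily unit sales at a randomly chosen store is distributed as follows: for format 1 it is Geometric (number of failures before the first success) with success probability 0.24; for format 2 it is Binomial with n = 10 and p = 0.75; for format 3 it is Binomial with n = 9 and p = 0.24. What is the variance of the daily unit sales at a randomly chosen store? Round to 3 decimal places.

Per component, 1: μ=3.16667, E[X²]=23.2222; 2: μ=7.5, E[X²]=58.125; 3: μ=2.16, E[X²]=6.3072.
E[X] = 0.0833333·3.16667 + 0.5·7.5 + 0.416667·2.16 = 4.91389.
E[X²] = 0.0833333·23.2222 + 0.5·58.125 + 0.416667·6.3072 = 33.6257.
Var(X) = E[X²] − (E[X])² = 33.6257 − 24.1463 = 9.47938.

9.479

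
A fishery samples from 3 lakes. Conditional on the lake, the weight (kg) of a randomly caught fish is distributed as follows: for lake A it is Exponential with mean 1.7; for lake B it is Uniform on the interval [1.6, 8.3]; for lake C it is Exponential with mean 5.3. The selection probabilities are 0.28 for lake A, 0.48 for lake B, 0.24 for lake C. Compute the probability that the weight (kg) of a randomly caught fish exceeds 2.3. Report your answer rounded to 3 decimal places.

0.658

Conditional on each lake, P(X > 2.3): A: 0.258479; B: 0.895522; C: 0.647937.
By total probability, P(X > 2.3) = 0.28·0.258479 + 0.48·0.895522 + 0.24·0.647937 = 0.65773.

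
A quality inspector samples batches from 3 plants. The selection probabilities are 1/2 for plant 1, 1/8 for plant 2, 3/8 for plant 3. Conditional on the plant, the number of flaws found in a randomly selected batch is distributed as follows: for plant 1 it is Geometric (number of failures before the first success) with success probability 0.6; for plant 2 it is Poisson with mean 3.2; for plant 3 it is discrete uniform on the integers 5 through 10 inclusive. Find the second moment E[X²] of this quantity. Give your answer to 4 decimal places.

24.6453

For each component E[X²] = Var + (mean)², giving 1: 1.55556; 2: 13.44; 3: 59.1667.
Overall E[X²] = 0.5·1.55556 + 0.125·13.44 + 0.375·59.1667 = 24.6453.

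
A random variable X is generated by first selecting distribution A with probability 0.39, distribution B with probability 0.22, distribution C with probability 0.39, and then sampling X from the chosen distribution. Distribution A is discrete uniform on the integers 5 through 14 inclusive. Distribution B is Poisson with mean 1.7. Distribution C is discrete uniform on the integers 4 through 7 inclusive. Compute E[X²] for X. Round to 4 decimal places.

51.7098

For each component E[X²] = Var + (mean)², giving A: 98.5; B: 4.59; C: 31.5.
Overall E[X²] = 0.39·98.5 + 0.22·4.59 + 0.39·31.5 = 51.7098.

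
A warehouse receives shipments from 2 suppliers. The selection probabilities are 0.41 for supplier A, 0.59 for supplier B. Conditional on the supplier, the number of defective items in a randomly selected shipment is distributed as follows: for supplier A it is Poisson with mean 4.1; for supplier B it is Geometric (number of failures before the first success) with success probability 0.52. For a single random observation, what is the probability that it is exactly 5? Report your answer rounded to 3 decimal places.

Conditional on each supplier, P(X = 5): A: 0.160004; B: 0.0132498.
By total probability, P(X = 5) = 0.41·0.160004 + 0.59·0.0132498 = 0.073419.

0.073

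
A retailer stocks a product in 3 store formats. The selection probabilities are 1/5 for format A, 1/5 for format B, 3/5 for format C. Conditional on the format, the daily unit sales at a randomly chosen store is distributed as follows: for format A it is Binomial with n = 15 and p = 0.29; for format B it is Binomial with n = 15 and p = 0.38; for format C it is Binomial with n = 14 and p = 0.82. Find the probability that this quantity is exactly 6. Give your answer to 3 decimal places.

Conditional on each format, P(X = 6): A: 0.136495; B: 0.204; C: 0.00100605.
By total probability, P(X = 6) = 0.2·0.136495 + 0.2·0.204 + 0.6·0.00100605 = 0.0687027.

0.069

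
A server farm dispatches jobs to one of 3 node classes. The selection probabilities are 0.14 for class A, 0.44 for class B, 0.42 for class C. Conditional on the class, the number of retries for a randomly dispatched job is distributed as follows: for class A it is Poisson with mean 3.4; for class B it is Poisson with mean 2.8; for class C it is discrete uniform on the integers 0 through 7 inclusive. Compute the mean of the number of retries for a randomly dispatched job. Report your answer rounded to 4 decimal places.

3.1780

Component means — A: 3.4; B: 2.8; C: 3.5.
E[X] = 0.14·3.4 + 0.44·2.8 + 0.42·3.5 = 3.178.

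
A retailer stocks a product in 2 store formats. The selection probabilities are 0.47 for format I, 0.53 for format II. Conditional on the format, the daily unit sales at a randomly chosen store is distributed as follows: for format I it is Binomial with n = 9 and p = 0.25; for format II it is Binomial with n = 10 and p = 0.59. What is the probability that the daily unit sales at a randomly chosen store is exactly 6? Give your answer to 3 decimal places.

Conditional on each format, P(X = 6): I: 0.00865173; II: 0.250303.
By total probability, P(X = 6) = 0.47·0.00865173 + 0.53·0.250303 = 0.136727.

0.137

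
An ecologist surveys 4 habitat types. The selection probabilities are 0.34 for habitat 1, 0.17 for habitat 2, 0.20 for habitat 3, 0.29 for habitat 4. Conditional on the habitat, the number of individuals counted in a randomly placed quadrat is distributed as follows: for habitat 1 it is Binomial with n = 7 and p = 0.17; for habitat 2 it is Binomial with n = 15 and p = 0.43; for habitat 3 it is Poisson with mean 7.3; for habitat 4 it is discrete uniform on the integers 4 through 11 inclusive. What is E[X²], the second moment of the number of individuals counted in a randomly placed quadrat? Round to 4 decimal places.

38.4677

For each component E[X²] = Var + (mean)², giving 1: 2.4038; 2: 45.279; 3: 60.59; 4: 61.5.
Overall E[X²] = 0.34·2.4038 + 0.17·45.279 + 0.2·60.59 + 0.29·61.5 = 38.4677.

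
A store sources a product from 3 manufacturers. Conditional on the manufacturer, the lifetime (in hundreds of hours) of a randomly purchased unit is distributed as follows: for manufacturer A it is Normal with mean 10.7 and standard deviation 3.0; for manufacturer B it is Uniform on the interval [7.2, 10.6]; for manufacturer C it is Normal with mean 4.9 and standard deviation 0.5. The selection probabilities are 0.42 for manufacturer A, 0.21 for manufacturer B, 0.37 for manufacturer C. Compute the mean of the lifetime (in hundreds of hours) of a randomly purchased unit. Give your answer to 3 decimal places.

Component means — A: 10.7; B: 8.9; C: 4.9.
E[X] = 0.42·10.7 + 0.21·8.9 + 0.37·4.9 = 8.176.

8.176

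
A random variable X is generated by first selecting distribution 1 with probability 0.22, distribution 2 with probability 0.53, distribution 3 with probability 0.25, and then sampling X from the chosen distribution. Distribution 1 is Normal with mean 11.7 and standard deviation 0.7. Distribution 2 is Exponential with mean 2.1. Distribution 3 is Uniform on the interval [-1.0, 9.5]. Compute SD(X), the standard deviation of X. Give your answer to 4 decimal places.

Per component, 1: μ=11.7, E[X²]=137.38; 2: μ=2.1, E[X²]=8.82; 3: μ=4.25, E[X²]=27.25.
E[X] = 0.22·11.7 + 0.53·2.1 + 0.25·4.25 = 4.7495.
E[X²] = 0.22·137.38 + 0.53·8.82 + 0.25·27.25 = 41.7107.
Var(X) = E[X²] − (E[X])² = 41.7107 − 22.5578 = 19.1529.
SD(X) = √19.1529 = 4.37641.

4.3764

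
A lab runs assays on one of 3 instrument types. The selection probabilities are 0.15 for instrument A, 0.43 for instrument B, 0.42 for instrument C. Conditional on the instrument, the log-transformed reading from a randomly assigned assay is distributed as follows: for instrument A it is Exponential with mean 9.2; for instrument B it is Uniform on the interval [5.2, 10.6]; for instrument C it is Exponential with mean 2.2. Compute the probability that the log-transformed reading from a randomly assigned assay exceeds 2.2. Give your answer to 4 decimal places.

Conditional on each instrument, P(X > 2.2): A: 0.787312; B: 1; C: 0.367879.
By total probability, P(X > 2.2) = 0.15·0.787312 + 0.43·1 + 0.42·0.367879 = 0.702606.

0.7026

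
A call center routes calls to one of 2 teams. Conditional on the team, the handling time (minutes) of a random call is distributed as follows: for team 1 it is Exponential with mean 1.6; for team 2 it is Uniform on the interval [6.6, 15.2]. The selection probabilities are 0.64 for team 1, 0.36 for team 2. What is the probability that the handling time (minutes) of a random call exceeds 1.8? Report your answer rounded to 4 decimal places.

Conditional on each team, P(X > 1.8): 1: 0.324652; 2: 1.
By total probability, P(X > 1.8) = 0.64·0.324652 + 0.36·1 = 0.567778.

0.5678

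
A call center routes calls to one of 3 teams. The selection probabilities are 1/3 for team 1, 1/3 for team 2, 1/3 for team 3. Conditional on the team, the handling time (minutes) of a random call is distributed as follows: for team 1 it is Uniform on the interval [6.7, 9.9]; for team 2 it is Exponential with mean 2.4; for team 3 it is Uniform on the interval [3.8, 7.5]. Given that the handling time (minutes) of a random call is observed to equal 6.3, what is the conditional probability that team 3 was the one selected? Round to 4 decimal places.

Likelihoods f(6.3 | ·): 1: 0; 2: 0.0301832; 3: 0.27027.
Posterior ∝ prior × likelihood. Numerator for 3: 0.333333·0.27027 = 0.0900901.
Normalizing constant: 0.333333·0 + 0.333333·0.0301832 + 0.333333·0.27027 = 0.100151.
P(3 | observation) = 0.0900901 / 0.100151 = 0.899541.

0.8995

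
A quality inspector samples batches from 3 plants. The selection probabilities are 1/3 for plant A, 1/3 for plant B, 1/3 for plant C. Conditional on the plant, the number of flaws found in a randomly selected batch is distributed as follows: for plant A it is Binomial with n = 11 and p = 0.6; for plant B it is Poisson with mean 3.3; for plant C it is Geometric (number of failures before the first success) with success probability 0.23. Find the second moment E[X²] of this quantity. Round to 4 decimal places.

28.7179

For each component E[X²] = Var + (mean)², giving A: 46.2; B: 14.19; C: 25.7637.
Overall E[X²] = 0.333333·46.2 + 0.333333·14.19 + 0.333333·25.7637 = 28.7179.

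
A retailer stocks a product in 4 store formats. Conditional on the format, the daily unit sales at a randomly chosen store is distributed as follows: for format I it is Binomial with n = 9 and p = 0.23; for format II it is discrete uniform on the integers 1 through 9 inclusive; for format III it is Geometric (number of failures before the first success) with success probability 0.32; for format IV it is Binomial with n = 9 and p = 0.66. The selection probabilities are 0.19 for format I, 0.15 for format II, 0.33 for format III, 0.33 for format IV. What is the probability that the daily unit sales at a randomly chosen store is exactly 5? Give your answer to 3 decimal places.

0.107

Conditional on each format, P(X = 5): I: 0.0285084; II: 0.111111; III: 0.0465259; IV: 0.210866.
By total probability, P(X = 5) = 0.19·0.0285084 + 0.15·0.111111 + 0.33·0.0465259 + 0.33·0.210866 = 0.107022.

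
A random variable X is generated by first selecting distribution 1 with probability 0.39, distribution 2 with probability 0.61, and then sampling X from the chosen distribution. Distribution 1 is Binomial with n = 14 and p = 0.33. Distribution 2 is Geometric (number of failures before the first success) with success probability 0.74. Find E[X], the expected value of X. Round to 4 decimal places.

Component means — 1: 4.62; 2: 0.351351.
E[X] = 0.39·4.62 + 0.61·0.351351 = 2.01612.

2.0161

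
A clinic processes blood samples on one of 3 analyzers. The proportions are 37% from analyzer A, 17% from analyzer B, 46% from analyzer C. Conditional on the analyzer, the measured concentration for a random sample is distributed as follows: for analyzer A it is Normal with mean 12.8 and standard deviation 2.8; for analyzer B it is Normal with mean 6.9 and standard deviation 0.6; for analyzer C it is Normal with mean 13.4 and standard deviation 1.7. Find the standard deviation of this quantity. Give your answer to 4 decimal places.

Per component, A: μ=12.8, E[X²]=171.68; B: μ=6.9, E[X²]=47.97; C: μ=13.4, E[X²]=182.45.
E[X] = 0.37·12.8 + 0.17·6.9 + 0.46·13.4 = 12.073.
E[X²] = 0.37·171.68 + 0.17·47.97 + 0.46·182.45 = 155.603.
Var(X) = E[X²] − (E[X])² = 155.603 − 145.757 = 9.84617.
SD(X) = √9.84617 = 3.13786.

3.1379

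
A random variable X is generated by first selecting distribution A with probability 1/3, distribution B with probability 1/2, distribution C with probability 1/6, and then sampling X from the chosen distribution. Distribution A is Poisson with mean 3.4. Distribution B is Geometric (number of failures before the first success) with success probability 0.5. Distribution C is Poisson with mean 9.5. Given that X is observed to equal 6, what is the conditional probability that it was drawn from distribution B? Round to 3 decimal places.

0.096

Likelihoods P(X=6 | ·): A: 0.0716044; B: 0.0078125; C: 0.0764208.
Posterior ∝ prior × likelihood. Numerator for B: 0.5·0.0078125 = 0.00390625.
Normalizing constant: 0.333333·0.0716044 + 0.5·0.0078125 + 0.166667·0.0764208 = 0.0405112.
P(B | observation) = 0.00390625 / 0.0405112 = 0.096424.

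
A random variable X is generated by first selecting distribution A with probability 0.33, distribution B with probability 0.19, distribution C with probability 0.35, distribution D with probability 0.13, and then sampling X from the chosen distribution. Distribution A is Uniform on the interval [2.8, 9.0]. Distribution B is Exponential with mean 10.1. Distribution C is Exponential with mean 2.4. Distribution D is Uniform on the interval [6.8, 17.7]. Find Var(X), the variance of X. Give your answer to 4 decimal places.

36.4643

Per component, A: μ=5.9, E[X²]=38.0133; B: μ=10.1, E[X²]=204.02; C: μ=2.4, E[X²]=11.52; D: μ=12.25, E[X²]=159.963.
E[X] = 0.33·5.9 + 0.19·10.1 + 0.35·2.4 + 0.13·12.25 = 6.2985.
E[X²] = 0.33·38.0133 + 0.19·204.02 + 0.35·11.52 + 0.13·159.963 = 76.1354.
Var(X) = E[X²] − (E[X])² = 76.1354 − 39.6711 = 36.4643.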